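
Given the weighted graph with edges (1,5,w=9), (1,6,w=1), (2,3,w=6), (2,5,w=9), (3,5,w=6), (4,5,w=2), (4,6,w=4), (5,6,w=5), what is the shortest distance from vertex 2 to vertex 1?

Step 1: Build adjacency list with weights:
  1: 5(w=9), 6(w=1)
  2: 3(w=6), 5(w=9)
  3: 2(w=6), 5(w=6)
  4: 5(w=2), 6(w=4)
  5: 1(w=9), 2(w=9), 3(w=6), 4(w=2), 6(w=5)
  6: 1(w=1), 4(w=4), 5(w=5)

Step 2: Apply Dijkstra's algorithm from vertex 2:
  Visit vertex 2 (distance=0)
    Update dist[3] = 6
    Update dist[5] = 9
  Visit vertex 3 (distance=6)
  Visit vertex 5 (distance=9)
    Update dist[1] = 18
    Update dist[4] = 11
    Update dist[6] = 14
  Visit vertex 4 (distance=11)
  Visit vertex 6 (distance=14)
    Update dist[1] = 15
  Visit vertex 1 (distance=15)

Step 3: Shortest path: 2 -> 5 -> 6 -> 1
Total weight: 9 + 5 + 1 = 15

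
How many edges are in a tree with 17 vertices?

A tree on n vertices always has exactly n - 1 edges.
For n = 17: edges = 17 - 1 = 16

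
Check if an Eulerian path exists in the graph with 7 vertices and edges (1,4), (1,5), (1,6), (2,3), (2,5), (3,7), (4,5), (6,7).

Step 1: Find the degree of each vertex:
  deg(1) = 3
  deg(2) = 2
  deg(3) = 2
  deg(4) = 2
  deg(5) = 3
  deg(6) = 2
  deg(7) = 2

Step 2: Count vertices with odd degree:
  Odd-degree vertices: 1, 5 (2 total)

Step 3: Apply Euler's theorem:
  - Eulerian circuit exists iff graph is connected and all vertices have even degree
  - Eulerian path exists iff graph is connected and has 0 or 2 odd-degree vertices

Graph is connected with exactly 2 odd-degree vertices (1, 5).
Eulerian path exists (starting and ending at the odd-degree vertices), but no Eulerian circuit.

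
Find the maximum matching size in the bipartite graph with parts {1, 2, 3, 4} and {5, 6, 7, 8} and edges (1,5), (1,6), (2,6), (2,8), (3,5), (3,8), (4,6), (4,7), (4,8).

Step 1: List the neighbors of each left vertex:
  1: 5, 6
  2: 6, 8
  3: 5, 8
  4: 6, 7, 8

Step 2: Greedily match left vertices, then look for augmenting paths:
  Match 1 -- 5
  Match 2 -- 6
  Match 3 -- 8
  Match 4 -- 7
  No augmenting path remains.

Step 3: Verify this is maximum:
  Matching size 4 = min(|L|, |R|) = min(4, 4), which is an upper bound, so this matching is maximum.

Maximum matching: {(1,5), (2,6), (3,8), (4,7)}
Size: 4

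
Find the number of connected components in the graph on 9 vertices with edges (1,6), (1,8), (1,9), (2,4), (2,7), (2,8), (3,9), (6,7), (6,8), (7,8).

Step 1: Build adjacency list from edges:
  1: 6, 8, 9
  2: 4, 7, 8
  3: 9
  4: 2
  5: (none)
  6: 1, 7, 8
  7: 2, 6, 8
  8: 1, 2, 6, 7
  9: 1, 3

Step 2: Run BFS/DFS from vertex 1:
  Visited: {1, 6, 8, 9, 7, 2, 3, 4}
  Reached 8 of 9 vertices

Step 3: Only 8 of 9 vertices reached. Graph is disconnected.
Connected components: {1, 2, 3, 4, 6, 7, 8, 9}, {5}
Number of connected components: 2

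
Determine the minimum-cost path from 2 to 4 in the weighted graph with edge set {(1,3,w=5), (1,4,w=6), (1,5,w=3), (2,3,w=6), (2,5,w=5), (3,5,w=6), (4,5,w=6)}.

Step 1: Build adjacency list with weights:
  1: 3(w=5), 4(w=6), 5(w=3)
  2: 3(w=6), 5(w=5)
  3: 1(w=5), 2(w=6), 5(w=6)
  4: 1(w=6), 5(w=6)
  5: 1(w=3), 2(w=5), 3(w=6), 4(w=6)

Step 2: Apply Dijkstra's algorithm from vertex 2:
  Visit vertex 2 (distance=0)
    Update dist[3] = 6
    Update dist[5] = 5
  Visit vertex 5 (distance=5)
    Update dist[1] = 8
    Update dist[4] = 11
  Visit vertex 3 (distance=6)
  Visit vertex 1 (distance=8)
  Visit vertex 4 (distance=11)

Step 3: Shortest path: 2 -> 5 -> 4
Total weight: 5 + 6 = 11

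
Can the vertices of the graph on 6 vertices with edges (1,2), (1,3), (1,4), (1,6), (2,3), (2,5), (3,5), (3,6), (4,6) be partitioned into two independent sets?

Step 1: Attempt 2-coloring using BFS:
  Start at vertex 1, assign color 0
  Color vertex 2 with color 1 (neighbor of 1)
  Color vertex 3 with color 1 (neighbor of 1)
  Color vertex 4 with color 1 (neighbor of 1)
  Color vertex 6 with color 1 (neighbor of 1)

Step 2: Conflict found! Vertices 2 and 3 are adjacent but have the same color.
This means the graph contains an odd cycle.

The graph is NOT bipartite.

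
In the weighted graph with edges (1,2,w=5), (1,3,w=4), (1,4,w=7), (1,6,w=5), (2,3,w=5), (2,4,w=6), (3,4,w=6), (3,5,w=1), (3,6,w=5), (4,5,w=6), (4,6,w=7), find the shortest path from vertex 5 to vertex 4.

Step 1: Build adjacency list with weights:
  1: 2(w=5), 3(w=4), 4(w=7), 6(w=5)
  2: 1(w=5), 3(w=5), 4(w=6)
  3: 1(w=4), 2(w=5), 4(w=6), 5(w=1), 6(w=5)
  4: 1(w=7), 2(w=6), 3(w=6), 5(w=6), 6(w=7)
  5: 3(w=1), 4(w=6)
  6: 1(w=5), 3(w=5), 4(w=7)

Step 2: Apply Dijkstra's algorithm from vertex 5:
  Visit vertex 5 (distance=0)
    Update dist[3] = 1
    Update dist[4] = 6
  Visit vertex 3 (distance=1)
    Update dist[1] = 5
    Update dist[2] = 6
    Update dist[6] = 6
  Visit vertex 1 (distance=5)
  Visit vertex 2 (distance=6)
  Visit vertex 4 (distance=6)

Step 3: Shortest path: 5 -> 4
Total weight: 6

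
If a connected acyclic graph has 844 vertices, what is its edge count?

A tree on n vertices always has exactly n - 1 edges.
For n = 844: edges = 844 - 1 = 843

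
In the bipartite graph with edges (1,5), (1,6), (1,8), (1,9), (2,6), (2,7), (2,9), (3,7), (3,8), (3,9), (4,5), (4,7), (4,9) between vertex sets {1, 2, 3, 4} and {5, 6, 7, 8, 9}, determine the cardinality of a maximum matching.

Step 1: List the neighbors of each left vertex:
  1: 5, 6, 8, 9
  2: 6, 7, 9
  3: 7, 8, 9
  4: 5, 7, 9

Step 2: Greedily match left vertices, then look for augmenting paths:
  Match 1 -- 5
  Match 2 -- 6
  Match 3 -- 7
  Match 4 -- 9
  No augmenting path remains.

Step 3: Verify this is maximum:
  Matching size 4 = min(|L|, |R|) = min(4, 5), which is an upper bound, so this matching is maximum.

Maximum matching: {(1,5), (2,6), (3,7), (4,9)}
Size: 4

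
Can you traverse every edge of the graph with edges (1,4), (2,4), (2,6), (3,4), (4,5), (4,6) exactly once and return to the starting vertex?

Step 1: Find the degree of each vertex:
  deg(1) = 1
  deg(2) = 2
  deg(3) = 1
  deg(4) = 5
  deg(5) = 1
  deg(6) = 2

Step 2: Count vertices with odd degree:
  Odd-degree vertices: 1, 3, 4, 5 (4 total)

Step 3: Apply Euler's theorem:
  - Eulerian circuit exists iff graph is connected and all vertices have even degree
  - Eulerian path exists iff graph is connected and has 0 or 2 odd-degree vertices

Graph has 4 odd-degree vertices (need 0 or 2).
Neither Eulerian path nor Eulerian circuit exists.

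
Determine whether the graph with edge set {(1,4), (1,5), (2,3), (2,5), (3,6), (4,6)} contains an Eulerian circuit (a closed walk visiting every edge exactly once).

Step 1: Find the degree of each vertex:
  deg(1) = 2
  deg(2) = 2
  deg(3) = 2
  deg(4) = 2
  deg(5) = 2
  deg(6) = 2

Step 2: Count vertices with odd degree:
  All vertices have even degree (0 odd-degree vertices)

Step 3: Apply Euler's theorem:
  - Eulerian circuit exists iff graph is connected and all vertices have even degree
  - Eulerian path exists iff graph is connected and has 0 or 2 odd-degree vertices

Graph is connected with 0 odd-degree vertices.
Both Eulerian circuit and Eulerian path exist.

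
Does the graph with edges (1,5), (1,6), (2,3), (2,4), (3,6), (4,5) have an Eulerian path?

Step 1: Find the degree of each vertex:
  deg(1) = 2
  deg(2) = 2
  deg(3) = 2
  deg(4) = 2
  deg(5) = 2
  deg(6) = 2

Step 2: Count vertices with odd degree:
  All vertices have even degree (0 odd-degree vertices)

Step 3: Apply Euler's theorem:
  - Eulerian circuit exists iff graph is connected and all vertices have even degree
  - Eulerian path exists iff graph is connected and has 0 or 2 odd-degree vertices

Graph is connected with 0 odd-degree vertices.
Both Eulerian circuit and Eulerian path exist.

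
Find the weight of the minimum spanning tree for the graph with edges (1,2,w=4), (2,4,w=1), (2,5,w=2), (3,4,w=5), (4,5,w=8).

Apply Kruskal's algorithm (sort edges by weight, add if no cycle):

Sorted edges by weight:
  (2,4) w=1
  (2,5) w=2
  (1,2) w=4
  (3,4) w=5
  (4,5) w=8

Add edge (2,4) w=1 -- no cycle. Running total: 1
Add edge (2,5) w=2 -- no cycle. Running total: 3
Add edge (1,2) w=4 -- no cycle. Running total: 7
Add edge (3,4) w=5 -- no cycle. Running total: 12

MST edges: (2,4,w=1), (2,5,w=2), (1,2,w=4), (3,4,w=5)
Total MST weight: 1 + 2 + 4 + 5 = 12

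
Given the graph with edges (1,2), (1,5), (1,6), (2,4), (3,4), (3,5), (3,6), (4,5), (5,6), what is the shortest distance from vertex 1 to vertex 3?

Step 1: Build adjacency list:
  1: 2, 5, 6
  2: 1, 4
  3: 4, 5, 6
  4: 2, 3, 5
  5: 1, 3, 4, 6
  6: 1, 3, 5

Step 2: BFS from vertex 1 to find shortest path to 3:
  vertex 2 reached at distance 1
  vertex 5 reached at distance 1
  vertex 6 reached at distance 1
  vertex 4 reached at distance 2
  vertex 3 reached at distance 2

Step 3: Shortest path: 1 -> 5 -> 3
Path length: 2 edges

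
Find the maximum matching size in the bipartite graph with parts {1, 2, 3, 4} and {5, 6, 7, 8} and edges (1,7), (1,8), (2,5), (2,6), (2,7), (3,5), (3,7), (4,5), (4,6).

Step 1: List the neighbors of each left vertex:
  1: 7, 8
  2: 5, 6, 7
  3: 5, 7
  4: 5, 6

Step 2: Greedily match left vertices, then look for augmenting paths:
  Match 1 -- 8
  Match 2 -- 5
  Match 3 -- 7
  Match 4 -- 6
  No augmenting path remains.

Step 3: Verify this is maximum:
  Matching size 4 = min(|L|, |R|) = min(4, 4), which is an upper bound, so this matching is maximum.

Maximum matching: {(1,8), (2,5), (3,7), (4,6)}
Size: 4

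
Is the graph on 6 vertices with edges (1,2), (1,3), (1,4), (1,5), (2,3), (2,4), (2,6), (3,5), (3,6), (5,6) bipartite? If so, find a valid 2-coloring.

Step 1: Attempt 2-coloring using BFS:
  Start at vertex 1, assign color 0
  Color vertex 2 with color 1 (neighbor of 1)
  Color vertex 3 with color 1 (neighbor of 1)
  Color vertex 4 with color 1 (neighbor of 1)
  Color vertex 5 with color 1 (neighbor of 1)

Step 2: Conflict found! Vertices 2 and 3 are adjacent but have the same color.
This means the graph contains an odd cycle.

The graph is NOT bipartite.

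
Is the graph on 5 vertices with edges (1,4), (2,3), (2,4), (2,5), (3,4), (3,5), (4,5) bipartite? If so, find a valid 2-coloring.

Step 1: Attempt 2-coloring using BFS:
  Start at vertex 1, assign color 0
  Color vertex 4 with color 1 (neighbor of 1)
  Color vertex 2 with color 0 (neighbor of 4)
  Color vertex 3 with color 0 (neighbor of 4)
  Color vertex 5 with color 0 (neighbor of 4)

Step 2: Conflict found! Vertices 2 and 3 are adjacent but have the same color.
This means the graph contains an odd cycle.

The graph is NOT bipartite.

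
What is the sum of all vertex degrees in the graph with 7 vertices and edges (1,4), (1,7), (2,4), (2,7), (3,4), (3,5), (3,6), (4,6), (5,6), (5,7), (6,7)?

Step 1: Count edges incident to each vertex:
  deg(1) = 2 (neighbors: 4, 7)
  deg(2) = 2 (neighbors: 4, 7)
  deg(3) = 3 (neighbors: 4, 5, 6)
  deg(4) = 4 (neighbors: 1, 2, 3, 6)
  deg(5) = 3 (neighbors: 3, 6, 7)
  deg(6) = 4 (neighbors: 3, 4, 5, 7)
  deg(7) = 4 (neighbors: 1, 2, 5, 6)

Step 2: Sum all degrees:
  2 + 2 + 3 + 4 + 3 + 4 + 4 = 22

Verification: sum of degrees = 2 * |E| = 2 * 11 = 22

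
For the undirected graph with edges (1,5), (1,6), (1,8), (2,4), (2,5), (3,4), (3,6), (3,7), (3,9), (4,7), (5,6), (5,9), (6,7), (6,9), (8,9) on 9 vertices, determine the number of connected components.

Step 1: Build adjacency list from edges:
  1: 5, 6, 8
  2: 4, 5
  3: 4, 6, 7, 9
  4: 2, 3, 7
  5: 1, 2, 6, 9
  6: 1, 3, 5, 7, 9
  7: 3, 4, 6
  8: 1, 9
  9: 3, 5, 6, 8

Step 2: Run BFS/DFS from vertex 1:
  Visited: {1, 5, 6, 8, 2, 9, 3, 7, 4}
  Reached 9 of 9 vertices

Step 3: All 9 vertices reached from vertex 1, so the graph is connected.
Number of connected components: 1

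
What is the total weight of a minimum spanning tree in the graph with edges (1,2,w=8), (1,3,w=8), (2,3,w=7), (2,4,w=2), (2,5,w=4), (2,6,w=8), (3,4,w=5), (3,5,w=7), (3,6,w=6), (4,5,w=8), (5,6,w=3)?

Apply Kruskal's algorithm (sort edges by weight, add if no cycle):

Sorted edges by weight:
  (2,4) w=2
  (5,6) w=3
  (2,5) w=4
  (3,4) w=5
  (3,6) w=6
  (2,3) w=7
  (3,5) w=7
  (1,2) w=8
  (1,3) w=8
  (2,6) w=8
  (4,5) w=8

Add edge (2,4) w=2 -- no cycle. Running total: 2
Add edge (5,6) w=3 -- no cycle. Running total: 5
Add edge (2,5) w=4 -- no cycle. Running total: 9
Add edge (3,4) w=5 -- no cycle. Running total: 14
Skip edge (3,6) w=6 -- would create cycle
Skip edge (2,3) w=7 -- would create cycle
Skip edge (3,5) w=7 -- would create cycle
Add edge (1,2) w=8 -- no cycle. Running total: 22

MST edges: (2,4,w=2), (5,6,w=3), (2,5,w=4), (3,4,w=5), (1,2,w=8)
Total MST weight: 2 + 3 + 4 + 5 + 8 = 22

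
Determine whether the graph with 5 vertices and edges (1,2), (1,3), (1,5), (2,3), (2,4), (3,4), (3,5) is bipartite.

Step 1: Attempt 2-coloring using BFS:
  Start at vertex 1, assign color 0
  Color vertex 2 with color 1 (neighbor of 1)
  Color vertex 3 with color 1 (neighbor of 1)
  Color vertex 5 with color 1 (neighbor of 1)

Step 2: Conflict found! Vertices 2 and 3 are adjacent but have the same color.
This means the graph contains an odd cycle.

The graph is NOT bipartite.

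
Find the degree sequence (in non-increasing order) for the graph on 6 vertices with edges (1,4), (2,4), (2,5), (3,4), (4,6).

Step 1: Count edges incident to each vertex:
  deg(1) = 1 (neighbors: 4)
  deg(2) = 2 (neighbors: 4, 5)
  deg(3) = 1 (neighbors: 4)
  deg(4) = 4 (neighbors: 1, 2, 3, 6)
  deg(5) = 1 (neighbors: 2)
  deg(6) = 1 (neighbors: 4)

Step 2: Sort degrees in non-increasing order:
  Degrees: [1, 2, 1, 4, 1, 1] -> sorted: [4, 2, 1, 1, 1, 1]

Degree sequence: [4, 2, 1, 1, 1, 1]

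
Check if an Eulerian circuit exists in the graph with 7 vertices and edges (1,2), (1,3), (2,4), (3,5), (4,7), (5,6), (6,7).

Step 1: Find the degree of each vertex:
  deg(1) = 2
  deg(2) = 2
  deg(3) = 2
  deg(4) = 2
  deg(5) = 2
  deg(6) = 2
  deg(7) = 2

Step 2: Count vertices with odd degree:
  All vertices have even degree (0 odd-degree vertices)

Step 3: Apply Euler's theorem:
  - Eulerian circuit exists iff graph is connected and all vertices have even degree
  - Eulerian path exists iff graph is connected and has 0 or 2 odd-degree vertices

Graph is connected with 0 odd-degree vertices.
Both Eulerian circuit and Eulerian path exist.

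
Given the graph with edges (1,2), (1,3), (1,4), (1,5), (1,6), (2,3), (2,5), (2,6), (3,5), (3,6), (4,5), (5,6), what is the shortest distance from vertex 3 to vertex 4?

Step 1: Build adjacency list:
  1: 2, 3, 4, 5, 6
  2: 1, 3, 5, 6
  3: 1, 2, 5, 6
  4: 1, 5
  5: 1, 2, 3, 4, 6
  6: 1, 2, 3, 5

Step 2: BFS from vertex 3 to find shortest path to 4:
  vertex 1 reached at distance 1
  vertex 2 reached at distance 1
  vertex 5 reached at distance 1
  vertex 6 reached at distance 1
  vertex 4 reached at distance 2

Step 3: Shortest path: 3 -> 5 -> 4
Path length: 2 edges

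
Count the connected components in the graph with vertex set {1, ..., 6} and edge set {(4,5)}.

Step 1: Build adjacency list from edges:
  1: (none)
  2: (none)
  3: (none)
  4: 5
  5: 4
  6: (none)

Step 2: Run BFS/DFS from vertex 1:
  Visited: {1}
  Reached 1 of 6 vertices

Step 3: Only 1 of 6 vertices reached. Graph is disconnected.
Connected components: {1}, {2}, {3}, {4, 5}, {6}
Number of connected components: 5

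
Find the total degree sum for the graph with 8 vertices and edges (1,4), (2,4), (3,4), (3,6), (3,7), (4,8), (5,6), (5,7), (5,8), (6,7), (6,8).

Step 1: Count edges incident to each vertex:
  deg(1) = 1 (neighbors: 4)
  deg(2) = 1 (neighbors: 4)
  deg(3) = 3 (neighbors: 4, 6, 7)
  deg(4) = 4 (neighbors: 1, 2, 3, 8)
  deg(5) = 3 (neighbors: 6, 7, 8)
  deg(6) = 4 (neighbors: 3, 5, 7, 8)
  deg(7) = 3 (neighbors: 3, 5, 6)
  deg(8) = 3 (neighbors: 4, 5, 6)

Step 2: Sum all degrees:
  1 + 1 + 3 + 4 + 3 + 4 + 3 + 3 = 22

Verification: sum of degrees = 2 * |E| = 2 * 11 = 22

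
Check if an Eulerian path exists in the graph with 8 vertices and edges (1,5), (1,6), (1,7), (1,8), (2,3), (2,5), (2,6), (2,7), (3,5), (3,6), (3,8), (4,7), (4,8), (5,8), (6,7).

Step 1: Find the degree of each vertex:
  deg(1) = 4
  deg(2) = 4
  deg(3) = 4
  deg(4) = 2
  deg(5) = 4
  deg(6) = 4
  deg(7) = 4
  deg(8) = 4

Step 2: Count vertices with odd degree:
  All vertices have even degree (0 odd-degree vertices)

Step 3: Apply Euler's theorem:
  - Eulerian circuit exists iff graph is connected and all vertices have even degree
  - Eulerian path exists iff graph is connected and has 0 or 2 odd-degree vertices

Graph is connected with 0 odd-degree vertices.
Both Eulerian circuit and Eulerian path exist.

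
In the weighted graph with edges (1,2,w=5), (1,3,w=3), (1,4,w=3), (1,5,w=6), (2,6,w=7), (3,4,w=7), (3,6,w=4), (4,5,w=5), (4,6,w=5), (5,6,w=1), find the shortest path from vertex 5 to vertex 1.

Step 1: Build adjacency list with weights:
  1: 2(w=5), 3(w=3), 4(w=3), 5(w=6)
  2: 1(w=5), 6(w=7)
  3: 1(w=3), 4(w=7), 6(w=4)
  4: 1(w=3), 3(w=7), 5(w=5), 6(w=5)
  5: 1(w=6), 4(w=5), 6(w=1)
  6: 2(w=7), 3(w=4), 4(w=5), 5(w=1)

Step 2: Apply Dijkstra's algorithm from vertex 5:
  Visit vertex 5 (distance=0)
    Update dist[1] = 6
    Update dist[4] = 5
    Update dist[6] = 1
  Visit vertex 6 (distance=1)
    Update dist[2] = 8
    Update dist[3] = 5
  Visit vertex 3 (distance=5)
  Visit vertex 4 (distance=5)
  Visit vertex 1 (distance=6)

Step 3: Shortest path: 5 -> 1
Total weight: 6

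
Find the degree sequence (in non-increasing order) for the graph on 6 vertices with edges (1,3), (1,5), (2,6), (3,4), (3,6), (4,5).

Step 1: Count edges incident to each vertex:
  deg(1) = 2 (neighbors: 3, 5)
  deg(2) = 1 (neighbors: 6)
  deg(3) = 3 (neighbors: 1, 4, 6)
  deg(4) = 2 (neighbors: 3, 5)
  deg(5) = 2 (neighbors: 1, 4)
  deg(6) = 2 (neighbors: 2, 3)

Step 2: Sort degrees in non-increasing order:
  Degrees: [2, 1, 3, 2, 2, 2] -> sorted: [3, 2, 2, 2, 2, 1]

Degree sequence: [3, 2, 2, 2, 2, 1]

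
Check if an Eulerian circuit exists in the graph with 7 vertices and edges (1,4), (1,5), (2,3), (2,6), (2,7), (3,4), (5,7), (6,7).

Step 1: Find the degree of each vertex:
  deg(1) = 2
  deg(2) = 3
  deg(3) = 2
  deg(4) = 2
  deg(5) = 2
  deg(6) = 2
  deg(7) = 3

Step 2: Count vertices with odd degree:
  Odd-degree vertices: 2, 7 (2 total)

Step 3: Apply Euler's theorem:
  - Eulerian circuit exists iff graph is connected and all vertices have even degree
  - Eulerian path exists iff graph is connected and has 0 or 2 odd-degree vertices

Graph is connected with exactly 2 odd-degree vertices (2, 7).
Eulerian path exists (starting and ending at the odd-degree vertices), but no Eulerian circuit.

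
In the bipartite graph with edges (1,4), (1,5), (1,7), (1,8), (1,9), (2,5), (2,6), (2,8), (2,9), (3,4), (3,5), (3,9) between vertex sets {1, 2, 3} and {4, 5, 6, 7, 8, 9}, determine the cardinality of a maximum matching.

Step 1: List the neighbors of each left vertex:
  1: 4, 5, 7, 8, 9
  2: 5, 6, 8, 9
  3: 4, 5, 9

Step 2: Greedily match left vertices, then look for augmenting paths:
  Match 1 -- 4
  Match 2 -- 5
  Match 3 -- 9
  No augmenting path remains.

Step 3: Verify this is maximum:
  Matching size 3 = min(|L|, |R|) = min(3, 6), which is an upper bound, so this matching is maximum.

Maximum matching: {(1,4), (2,5), (3,9)}
Size: 3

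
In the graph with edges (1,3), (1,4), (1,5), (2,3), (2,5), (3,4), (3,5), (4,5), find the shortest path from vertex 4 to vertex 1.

Step 1: Build adjacency list:
  1: 3, 4, 5
  2: 3, 5
  3: 1, 2, 4, 5
  4: 1, 3, 5
  5: 1, 2, 3, 4

Step 2: BFS from vertex 4 to find shortest path to 1:
  vertex 1 reached at distance 1

Step 3: Shortest path: 4 -> 1
Path length: 1 edge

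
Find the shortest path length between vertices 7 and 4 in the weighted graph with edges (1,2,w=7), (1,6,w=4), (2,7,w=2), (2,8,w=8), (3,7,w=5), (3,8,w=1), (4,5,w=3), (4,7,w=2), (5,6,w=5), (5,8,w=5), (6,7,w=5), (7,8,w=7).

Step 1: Build adjacency list with weights:
  1: 2(w=7), 6(w=4)
  2: 1(w=7), 7(w=2), 8(w=8)
  3: 7(w=5), 8(w=1)
  4: 5(w=3), 7(w=2)
  5: 4(w=3), 6(w=5), 8(w=5)
  6: 1(w=4), 5(w=5), 7(w=5)
  7: 2(w=2), 3(w=5), 4(w=2), 6(w=5), 8(w=7)
  8: 2(w=8), 3(w=1), 5(w=5), 7(w=7)

Step 2: Apply Dijkstra's algorithm from vertex 7:
  Visit vertex 7 (distance=0)
    Update dist[2] = 2
    Update dist[3] = 5
    Update dist[4] = 2
    Update dist[6] = 5
    Update dist[8] = 7
  Visit vertex 2 (distance=2)
    Update dist[1] = 9
  Visit vertex 4 (distance=2)
    Update dist[5] = 5

Step 3: Shortest path: 7 -> 4
Total weight: 2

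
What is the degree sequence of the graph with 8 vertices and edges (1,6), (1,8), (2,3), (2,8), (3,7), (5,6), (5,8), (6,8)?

Step 1: Count edges incident to each vertex:
  deg(1) = 2 (neighbors: 6, 8)
  deg(2) = 2 (neighbors: 3, 8)
  deg(3) = 2 (neighbors: 2, 7)
  deg(4) = 0 (neighbors: none)
  deg(5) = 2 (neighbors: 6, 8)
  deg(6) = 3 (neighbors: 1, 5, 8)
  deg(7) = 1 (neighbors: 3)
  deg(8) = 4 (neighbors: 1, 2, 5, 6)

Step 2: Sort degrees in non-increasing order:
  Degrees: [2, 2, 2, 0, 2, 3, 1, 4] -> sorted: [4, 3, 2, 2, 2, 2, 1, 0]

Degree sequence: [4, 3, 2, 2, 2, 2, 1, 0]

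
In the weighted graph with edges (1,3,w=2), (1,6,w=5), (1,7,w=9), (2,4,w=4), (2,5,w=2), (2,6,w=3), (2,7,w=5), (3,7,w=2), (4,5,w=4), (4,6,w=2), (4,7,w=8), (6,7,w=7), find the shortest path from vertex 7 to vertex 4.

Step 1: Build adjacency list with weights:
  1: 3(w=2), 6(w=5), 7(w=9)
  2: 4(w=4), 5(w=2), 6(w=3), 7(w=5)
  3: 1(w=2), 7(w=2)
  4: 2(w=4), 5(w=4), 6(w=2), 7(w=8)
  5: 2(w=2), 4(w=4)
  6: 1(w=5), 2(w=3), 4(w=2), 7(w=7)
  7: 1(w=9), 2(w=5), 3(w=2), 4(w=8), 6(w=7)

Step 2: Apply Dijkstra's algorithm from vertex 7:
  Visit vertex 7 (distance=0)
    Update dist[1] = 9
    Update dist[2] = 5
    Update dist[3] = 2
    Update dist[4] = 8
    Update dist[6] = 7
  Visit vertex 3 (distance=2)
    Update dist[1] = 4
  Visit vertex 1 (distance=4)
  Visit vertex 2 (distance=5)
    Update dist[5] = 7
  Visit vertex 5 (distance=7)
  Visit vertex 6 (distance=7)
  Visit vertex 4 (distance=8)

Step 3: Shortest path: 7 -> 4
Total weight: 8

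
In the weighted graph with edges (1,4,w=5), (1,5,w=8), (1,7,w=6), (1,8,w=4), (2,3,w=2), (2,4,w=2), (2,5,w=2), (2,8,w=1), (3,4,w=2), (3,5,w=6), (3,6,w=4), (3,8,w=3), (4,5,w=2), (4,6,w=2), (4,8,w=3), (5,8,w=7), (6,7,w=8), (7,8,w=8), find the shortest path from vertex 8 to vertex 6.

Step 1: Build adjacency list with weights:
  1: 4(w=5), 5(w=8), 7(w=6), 8(w=4)
  2: 3(w=2), 4(w=2), 5(w=2), 8(w=1)
  3: 2(w=2), 4(w=2), 5(w=6), 6(w=4), 8(w=3)
  4: 1(w=5), 2(w=2), 3(w=2), 5(w=2), 6(w=2), 8(w=3)
  5: 1(w=8), 2(w=2), 3(w=6), 4(w=2), 8(w=7)
  6: 3(w=4), 4(w=2), 7(w=8)
  7: 1(w=6), 6(w=8), 8(w=8)
  8: 1(w=4), 2(w=1), 3(w=3), 4(w=3), 5(w=7), 7(w=8)

Step 2: Apply Dijkstra's algorithm from vertex 8:
  Visit vertex 8 (distance=0)
    Update dist[1] = 4
    Update dist[2] = 1
    Update dist[3] = 3
    Update dist[4] = 3
    Update dist[5] = 7
    Update dist[7] = 8
  Visit vertex 2 (distance=1)
    Update dist[5] = 3
  Visit vertex 3 (distance=3)
    Update dist[6] = 7
  Visit vertex 4 (distance=3)
    Update dist[6] = 5
  Visit vertex 5 (distance=3)
  Visit vertex 1 (distance=4)
  Visit vertex 6 (distance=5)

Step 3: Shortest path: 8 -> 4 -> 6
Total weight: 3 + 2 = 5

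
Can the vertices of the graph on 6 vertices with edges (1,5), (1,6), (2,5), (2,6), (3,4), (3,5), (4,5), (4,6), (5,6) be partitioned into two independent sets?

Step 1: Attempt 2-coloring using BFS:
  Start at vertex 1, assign color 0
  Color vertex 5 with color 1 (neighbor of 1)
  Color vertex 6 with color 1 (neighbor of 1)
  Color vertex 2 with color 0 (neighbor of 5)
  Color vertex 3 with color 0 (neighbor of 5)
  Color vertex 4 with color 0 (neighbor of 5)

Step 2: Conflict found! Vertices 5 and 6 are adjacent but have the same color.
This means the graph contains an odd cycle.

The graph is NOT bipartite.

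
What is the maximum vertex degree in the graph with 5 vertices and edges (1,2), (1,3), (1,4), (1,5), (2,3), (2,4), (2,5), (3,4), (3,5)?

Step 1: Count edges incident to each vertex:
  deg(1) = 4 (neighbors: 2, 3, 4, 5)
  deg(2) = 4 (neighbors: 1, 3, 4, 5)
  deg(3) = 4 (neighbors: 1, 2, 4, 5)
  deg(4) = 3 (neighbors: 1, 2, 3)
  deg(5) = 3 (neighbors: 1, 2, 3)

Step 2: Find maximum:
  max(4, 4, 4, 3, 3) = 4 (vertex 1)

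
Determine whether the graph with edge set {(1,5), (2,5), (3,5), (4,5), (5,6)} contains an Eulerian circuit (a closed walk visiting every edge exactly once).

Step 1: Find the degree of each vertex:
  deg(1) = 1
  deg(2) = 1
  deg(3) = 1
  deg(4) = 1
  deg(5) = 5
  deg(6) = 1

Step 2: Count vertices with odd degree:
  Odd-degree vertices: 1, 2, 3, 4, 5, 6 (6 total)

Step 3: Apply Euler's theorem:
  - Eulerian circuit exists iff graph is connected and all vertices have even degree
  - Eulerian path exists iff graph is connected and has 0 or 2 odd-degree vertices

Graph has 6 odd-degree vertices (need 0 or 2).
Neither Eulerian path nor Eulerian circuit exists.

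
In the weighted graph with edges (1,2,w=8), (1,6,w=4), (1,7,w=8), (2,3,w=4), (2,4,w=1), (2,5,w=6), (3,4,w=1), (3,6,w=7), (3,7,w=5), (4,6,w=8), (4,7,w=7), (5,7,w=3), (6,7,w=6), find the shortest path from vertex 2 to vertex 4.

Step 1: Build adjacency list with weights:
  1: 2(w=8), 6(w=4), 7(w=8)
  2: 1(w=8), 3(w=4), 4(w=1), 5(w=6)
  3: 2(w=4), 4(w=1), 6(w=7), 7(w=5)
  4: 2(w=1), 3(w=1), 6(w=8), 7(w=7)
  5: 2(w=6), 7(w=3)
  6: 1(w=4), 3(w=7), 4(w=8), 7(w=6)
  7: 1(w=8), 3(w=5), 4(w=7), 5(w=3), 6(w=6)

Step 2: Apply Dijkstra's algorithm from vertex 2:
  Visit vertex 2 (distance=0)
    Update dist[1] = 8
    Update dist[3] = 4
    Update dist[4] = 1
    Update dist[5] = 6
  Visit vertex 4 (distance=1)
    Update dist[3] = 2
    Update dist[6] = 9
    Update dist[7] = 8

Step 3: Shortest path: 2 -> 4
Total weight: 1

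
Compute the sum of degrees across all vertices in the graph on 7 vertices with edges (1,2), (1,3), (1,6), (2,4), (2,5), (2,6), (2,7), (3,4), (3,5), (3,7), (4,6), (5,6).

Step 1: Count edges incident to each vertex:
  deg(1) = 3 (neighbors: 2, 3, 6)
  deg(2) = 5 (neighbors: 1, 4, 5, 6, 7)
  deg(3) = 4 (neighbors: 1, 4, 5, 7)
  deg(4) = 3 (neighbors: 2, 3, 6)
  deg(5) = 3 (neighbors: 2, 3, 6)
  deg(6) = 4 (neighbors: 1, 2, 4, 5)
  deg(7) = 2 (neighbors: 2, 3)

Step 2: Sum all degrees:
  3 + 5 + 4 + 3 + 3 + 4 + 2 = 24

Verification: sum of degrees = 2 * |E| = 2 * 12 = 24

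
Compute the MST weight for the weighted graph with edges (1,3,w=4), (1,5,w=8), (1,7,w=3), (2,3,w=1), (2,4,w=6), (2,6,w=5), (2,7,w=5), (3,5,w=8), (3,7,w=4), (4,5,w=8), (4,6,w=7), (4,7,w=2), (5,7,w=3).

Apply Kruskal's algorithm (sort edges by weight, add if no cycle):

Sorted edges by weight:
  (2,3) w=1
  (4,7) w=2
  (1,7) w=3
  (5,7) w=3
  (1,3) w=4
  (3,7) w=4
  (2,7) w=5
  (2,6) w=5
  (2,4) w=6
  (4,6) w=7
  (1,5) w=8
  (3,5) w=8
  (4,5) w=8

Add edge (2,3) w=1 -- no cycle. Running total: 1
Add edge (4,7) w=2 -- no cycle. Running total: 3
Add edge (1,7) w=3 -- no cycle. Running total: 6
Add edge (5,7) w=3 -- no cycle. Running total: 9
Add edge (1,3) w=4 -- no cycle. Running total: 13
Skip edge (3,7) w=4 -- would create cycle
Skip edge (2,7) w=5 -- would create cycle
Add edge (2,6) w=5 -- no cycle. Running total: 18

MST edges: (2,3,w=1), (4,7,w=2), (1,7,w=3), (5,7,w=3), (1,3,w=4), (2,6,w=5)
Total MST weight: 1 + 2 + 3 + 3 + 4 + 5 = 18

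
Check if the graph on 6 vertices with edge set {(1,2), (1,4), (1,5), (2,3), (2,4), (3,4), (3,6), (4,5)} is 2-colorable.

Step 1: Attempt 2-coloring using BFS:
  Start at vertex 1, assign color 0
  Color vertex 2 with color 1 (neighbor of 1)
  Color vertex 4 with color 1 (neighbor of 1)
  Color vertex 5 with color 1 (neighbor of 1)
  Color vertex 3 with color 0 (neighbor of 2)

Step 2: Conflict found! Vertices 2 and 4 are adjacent but have the same color.
This means the graph contains an odd cycle.

The graph is NOT bipartite.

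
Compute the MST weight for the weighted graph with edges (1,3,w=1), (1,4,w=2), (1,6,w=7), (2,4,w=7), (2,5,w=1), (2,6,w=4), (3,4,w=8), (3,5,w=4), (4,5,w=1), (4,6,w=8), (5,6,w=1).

Apply Kruskal's algorithm (sort edges by weight, add if no cycle):

Sorted edges by weight:
  (1,3) w=1
  (2,5) w=1
  (4,5) w=1
  (5,6) w=1
  (1,4) w=2
  (2,6) w=4
  (3,5) w=4
  (1,6) w=7
  (2,4) w=7
  (3,4) w=8
  (4,6) w=8

Add edge (1,3) w=1 -- no cycle. Running total: 1
Add edge (2,5) w=1 -- no cycle. Running total: 2
Add edge (4,5) w=1 -- no cycle. Running total: 3
Add edge (5,6) w=1 -- no cycle. Running total: 4
Add edge (1,4) w=2 -- no cycle. Running total: 6

MST edges: (1,3,w=1), (2,5,w=1), (4,5,w=1), (5,6,w=1), (1,4,w=2)
Total MST weight: 1 + 1 + 1 + 1 + 2 = 6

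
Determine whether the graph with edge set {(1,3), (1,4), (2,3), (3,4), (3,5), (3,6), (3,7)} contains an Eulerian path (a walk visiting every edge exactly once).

Step 1: Find the degree of each vertex:
  deg(1) = 2
  deg(2) = 1
  deg(3) = 6
  deg(4) = 2
  deg(5) = 1
  deg(6) = 1
  deg(7) = 1

Step 2: Count vertices with odd degree:
  Odd-degree vertices: 2, 5, 6, 7 (4 total)

Step 3: Apply Euler's theorem:
  - Eulerian circuit exists iff graph is connected and all vertices have even degree
  - Eulerian path exists iff graph is connected and has 0 or 2 odd-degree vertices

Graph has 4 odd-degree vertices (need 0 or 2).
Neither Eulerian path nor Eulerian circuit exists.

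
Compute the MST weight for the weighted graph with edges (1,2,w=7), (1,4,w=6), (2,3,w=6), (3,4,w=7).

Apply Kruskal's algorithm (sort edges by weight, add if no cycle):

Sorted edges by weight:
  (1,4) w=6
  (2,3) w=6
  (1,2) w=7
  (3,4) w=7

Add edge (1,4) w=6 -- no cycle. Running total: 6
Add edge (2,3) w=6 -- no cycle. Running total: 12
Add edge (1,2) w=7 -- no cycle. Running total: 19

MST edges: (1,4,w=6), (2,3,w=6), (1,2,w=7)
Total MST weight: 6 + 6 + 7 = 19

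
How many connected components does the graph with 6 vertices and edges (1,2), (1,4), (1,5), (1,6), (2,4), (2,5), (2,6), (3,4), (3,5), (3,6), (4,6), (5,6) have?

Step 1: Build adjacency list from edges:
  1: 2, 4, 5, 6
  2: 1, 4, 5, 6
  3: 4, 5, 6
  4: 1, 2, 3, 6
  5: 1, 2, 3, 6
  6: 1, 2, 3, 4, 5

Step 2: Run BFS/DFS from vertex 1:
  Visited: {1, 2, 4, 5, 6, 3}
  Reached 6 of 6 vertices

Step 3: All 6 vertices reached from vertex 1, so the graph is connected.
Number of connected components: 1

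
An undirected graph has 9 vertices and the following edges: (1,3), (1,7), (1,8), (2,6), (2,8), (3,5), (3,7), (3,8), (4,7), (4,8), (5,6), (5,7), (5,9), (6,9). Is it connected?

Step 1: Build adjacency list from edges:
  1: 3, 7, 8
  2: 6, 8
  3: 1, 5, 7, 8
  4: 7, 8
  5: 3, 6, 7, 9
  6: 2, 5, 9
  7: 1, 3, 4, 5
  8: 1, 2, 3, 4
  9: 5, 6

Step 2: Run BFS/DFS from vertex 1:
  Visited: {1, 3, 7, 8, 5, 4, 2, 6, 9}
  Reached 9 of 9 vertices

Step 3: All 9 vertices reached from vertex 1, so the graph is connected.
Answer: Yes, the graph is connected.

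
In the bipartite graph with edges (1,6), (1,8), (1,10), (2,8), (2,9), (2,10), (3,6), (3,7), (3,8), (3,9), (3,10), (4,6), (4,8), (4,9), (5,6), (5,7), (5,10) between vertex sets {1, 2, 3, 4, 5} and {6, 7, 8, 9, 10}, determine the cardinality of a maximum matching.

Step 1: List the neighbors of each left vertex:
  1: 6, 8, 10
  2: 8, 9, 10
  3: 6, 7, 8, 9, 10
  4: 6, 8, 9
  5: 6, 7, 10

Step 2: Greedily match left vertices, then look for augmenting paths:
  Match 1 -- 6
  Match 2 -- 8
  Match 3 -- 7
  Match 4 -- 9
  Match 5 -- 10
  No augmenting path remains.

Step 3: Verify this is maximum:
  Matching size 5 = min(|L|, |R|) = min(5, 5), which is an upper bound, so this matching is maximum.

Maximum matching: {(1,6), (2,8), (3,7), (4,9), (5,10)}
Size: 5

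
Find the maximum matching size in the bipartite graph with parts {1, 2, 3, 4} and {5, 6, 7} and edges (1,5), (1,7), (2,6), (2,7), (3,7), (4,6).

Step 1: List the neighbors of each left vertex:
  1: 5, 7
  2: 6, 7
  3: 7
  4: 6

Step 2: Greedily match left vertices, then look for augmenting paths:
  Match 1 -- 5
  Match 2 -- 6
  Match 3 -- 7
  No augmenting path remains.

Step 3: Verify this is maximum:
  Matching size 3 = min(|L|, |R|) = min(4, 3), which is an upper bound, so this matching is maximum.

Maximum matching: {(1,5), (2,6), (3,7)}
Size: 3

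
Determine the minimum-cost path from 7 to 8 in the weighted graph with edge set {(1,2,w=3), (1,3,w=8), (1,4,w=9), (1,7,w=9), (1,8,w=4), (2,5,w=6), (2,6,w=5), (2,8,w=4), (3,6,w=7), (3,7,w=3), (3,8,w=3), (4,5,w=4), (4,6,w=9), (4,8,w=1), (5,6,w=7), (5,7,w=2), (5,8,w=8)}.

Step 1: Build adjacency list with weights:
  1: 2(w=3), 3(w=8), 4(w=9), 7(w=9), 8(w=4)
  2: 1(w=3), 5(w=6), 6(w=5), 8(w=4)
  3: 1(w=8), 6(w=7), 7(w=3), 8(w=3)
  4: 1(w=9), 5(w=4), 6(w=9), 8(w=1)
  5: 2(w=6), 4(w=4), 6(w=7), 7(w=2), 8(w=8)
  6: 2(w=5), 3(w=7), 4(w=9), 5(w=7)
  7: 1(w=9), 3(w=3), 5(w=2)
  8: 1(w=4), 2(w=4), 3(w=3), 4(w=1), 5(w=8)

Step 2: Apply Dijkstra's algorithm from vertex 7:
  Visit vertex 7 (distance=0)
    Update dist[1] = 9
    Update dist[3] = 3
    Update dist[5] = 2
  Visit vertex 5 (distance=2)
    Update dist[2] = 8
    Update dist[4] = 6
    Update dist[6] = 9
    Update dist[8] = 10
  Visit vertex 3 (distance=3)
    Update dist[8] = 6
  Visit vertex 4 (distance=6)
  Visit vertex 8 (distance=6)

Step 3: Shortest path: 7 -> 3 -> 8
Total weight: 3 + 3 = 6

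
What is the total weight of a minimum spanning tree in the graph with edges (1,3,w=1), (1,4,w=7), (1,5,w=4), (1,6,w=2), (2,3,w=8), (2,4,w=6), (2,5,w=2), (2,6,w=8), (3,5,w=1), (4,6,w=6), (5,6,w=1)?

Apply Kruskal's algorithm (sort edges by weight, add if no cycle):

Sorted edges by weight:
  (1,3) w=1
  (3,5) w=1
  (5,6) w=1
  (1,6) w=2
  (2,5) w=2
  (1,5) w=4
  (2,4) w=6
  (4,6) w=6
  (1,4) w=7
  (2,3) w=8
  (2,6) w=8

Add edge (1,3) w=1 -- no cycle. Running total: 1
Add edge (3,5) w=1 -- no cycle. Running total: 2
Add edge (5,6) w=1 -- no cycle. Running total: 3
Skip edge (1,6) w=2 -- would create cycle
Add edge (2,5) w=2 -- no cycle. Running total: 5
Skip edge (1,5) w=4 -- would create cycle
Add edge (2,4) w=6 -- no cycle. Running total: 11

MST edges: (1,3,w=1), (3,5,w=1), (5,6,w=1), (2,5,w=2), (2,4,w=6)
Total MST weight: 1 + 1 + 1 + 2 + 6 = 11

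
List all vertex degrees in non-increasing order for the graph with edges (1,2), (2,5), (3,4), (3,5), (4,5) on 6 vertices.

Step 1: Count edges incident to each vertex:
  deg(1) = 1 (neighbors: 2)
  deg(2) = 2 (neighbors: 1, 5)
  deg(3) = 2 (neighbors: 4, 5)
  deg(4) = 2 (neighbors: 3, 5)
  deg(5) = 3 (neighbors: 2, 3, 4)
  deg(6) = 0 (neighbors: none)

Step 2: Sort degrees in non-increasing order:
  Degrees: [1, 2, 2, 2, 3, 0] -> sorted: [3, 2, 2, 2, 1, 0]

Degree sequence: [3, 2, 2, 2, 1, 0]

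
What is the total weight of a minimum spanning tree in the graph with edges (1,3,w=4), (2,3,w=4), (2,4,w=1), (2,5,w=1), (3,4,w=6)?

Apply Kruskal's algorithm (sort edges by weight, add if no cycle):

Sorted edges by weight:
  (2,4) w=1
  (2,5) w=1
  (1,3) w=4
  (2,3) w=4
  (3,4) w=6

Add edge (2,4) w=1 -- no cycle. Running total: 1
Add edge (2,5) w=1 -- no cycle. Running total: 2
Add edge (1,3) w=4 -- no cycle. Running total: 6
Add edge (2,3) w=4 -- no cycle. Running total: 10

MST edges: (2,4,w=1), (2,5,w=1), (1,3,w=4), (2,3,w=4)
Total MST weight: 1 + 1 + 4 + 4 = 10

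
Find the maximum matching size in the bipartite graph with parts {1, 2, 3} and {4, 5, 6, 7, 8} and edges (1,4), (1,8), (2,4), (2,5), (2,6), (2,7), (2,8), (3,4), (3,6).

Step 1: List the neighbors of each left vertex:
  1: 4, 8
  2: 4, 5, 6, 7, 8
  3: 4, 6

Step 2: Greedily match left vertices, then look for augmenting paths:
  Match 1 -- 4
  Match 2 -- 5
  Match 3 -- 6
  No augmenting path remains.

Step 3: Verify this is maximum:
  Matching size 3 = min(|L|, |R|) = min(3, 5), which is an upper bound, so this matching is maximum.

Maximum matching: {(1,4), (2,5), (3,6)}
Size: 3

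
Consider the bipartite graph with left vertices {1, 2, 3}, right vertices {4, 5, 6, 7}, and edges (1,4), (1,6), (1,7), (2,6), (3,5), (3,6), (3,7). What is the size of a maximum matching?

Step 1: List the neighbors of each left vertex:
  1: 4, 6, 7
  2: 6
  3: 5, 6, 7

Step 2: Greedily match left vertices, then look for augmenting paths:
  Match 1 -- 4
  Match 2 -- 6
  Match 3 -- 5
  No augmenting path remains.

Step 3: Verify this is maximum:
  Matching size 3 = min(|L|, |R|) = min(3, 4), which is an upper bound, so this matching is maximum.

Maximum matching: {(1,4), (2,6), (3,5)}
Size: 3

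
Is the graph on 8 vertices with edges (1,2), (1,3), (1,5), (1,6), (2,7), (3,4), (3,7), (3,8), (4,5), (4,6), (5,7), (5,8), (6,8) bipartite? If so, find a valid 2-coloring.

Step 1: Attempt 2-coloring using BFS:
  Start at vertex 1, assign color 0
  Color vertex 2 with color 1 (neighbor of 1)
  Color vertex 3 with color 1 (neighbor of 1)
  Color vertex 5 with color 1 (neighbor of 1)
  Color vertex 6 with color 1 (neighbor of 1)
  Color vertex 7 with color 0 (neighbor of 2)
  Color vertex 4 with color 0 (neighbor of 3)
  Color vertex 8 with color 0 (neighbor of 3)

Step 2: 2-coloring succeeded. No conflicts found.
  Set A (color 0): {1, 4, 7, 8}
  Set B (color 1): {2, 3, 5, 6}

The graph is bipartite with partition {1, 4, 7, 8}, {2, 3, 5, 6}.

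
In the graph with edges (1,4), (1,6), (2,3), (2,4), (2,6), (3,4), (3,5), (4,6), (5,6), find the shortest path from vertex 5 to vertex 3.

Step 1: Build adjacency list:
  1: 4, 6
  2: 3, 4, 6
  3: 2, 4, 5
  4: 1, 2, 3, 6
  5: 3, 6
  6: 1, 2, 4, 5

Step 2: BFS from vertex 5 to find shortest path to 3:
  vertex 3 reached at distance 1

Step 3: Shortest path: 5 -> 3
Path length: 1 edge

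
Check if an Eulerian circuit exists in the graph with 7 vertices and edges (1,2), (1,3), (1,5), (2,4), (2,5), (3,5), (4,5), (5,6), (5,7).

Step 1: Find the degree of each vertex:
  deg(1) = 3
  deg(2) = 3
  deg(3) = 2
  deg(4) = 2
  deg(5) = 6
  deg(6) = 1
  deg(7) = 1

Step 2: Count vertices with odd degree:
  Odd-degree vertices: 1, 2, 6, 7 (4 total)

Step 3: Apply Euler's theorem:
  - Eulerian circuit exists iff graph is connected and all vertices have even degree
  - Eulerian path exists iff graph is connected and has 0 or 2 odd-degree vertices

Graph has 4 odd-degree vertices (need 0 or 2).
Neither Eulerian path nor Eulerian circuit exists.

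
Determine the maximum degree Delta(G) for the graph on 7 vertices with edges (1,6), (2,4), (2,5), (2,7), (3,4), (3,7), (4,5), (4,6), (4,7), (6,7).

Step 1: Count edges incident to each vertex:
  deg(1) = 1 (neighbors: 6)
  deg(2) = 3 (neighbors: 4, 5, 7)
  deg(3) = 2 (neighbors: 4, 7)
  deg(4) = 5 (neighbors: 2, 3, 5, 6, 7)
  deg(5) = 2 (neighbors: 2, 4)
  deg(6) = 3 (neighbors: 1, 4, 7)
  deg(7) = 4 (neighbors: 2, 3, 4, 6)

Step 2: Find maximum:
  max(1, 3, 2, 5, 2, 3, 4) = 5 (vertex 4)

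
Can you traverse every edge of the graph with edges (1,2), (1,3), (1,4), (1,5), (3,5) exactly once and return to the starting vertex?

Step 1: Find the degree of each vertex:
  deg(1) = 4
  deg(2) = 1
  deg(3) = 2
  deg(4) = 1
  deg(5) = 2

Step 2: Count vertices with odd degree:
  Odd-degree vertices: 2, 4 (2 total)

Step 3: Apply Euler's theorem:
  - Eulerian circuit exists iff graph is connected and all vertices have even degree
  - Eulerian path exists iff graph is connected and has 0 or 2 odd-degree vertices

Graph is connected with exactly 2 odd-degree vertices (2, 4).
Eulerian path exists (starting and ending at the odd-degree vertices), but no Eulerian circuit.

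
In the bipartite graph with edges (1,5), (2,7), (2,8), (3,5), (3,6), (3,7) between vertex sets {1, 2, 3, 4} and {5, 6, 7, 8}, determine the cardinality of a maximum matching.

Step 1: List the neighbors of each left vertex:
  1: 5
  2: 7, 8
  3: 5, 6, 7
  4: (none)

Step 2: Greedily match left vertices, then look for augmenting paths:
  Match 1 -- 5
  Match 2 -- 7
  Match 3 -- 6
  No augmenting path remains.

Step 3: Verify this is maximum:
  Matching has size 3. The vertex set {1, 2, 3} covers every edge and has size 3; any matching has at most one edge per cover vertex, so 3 is maximum (König's theorem).

Maximum matching: {(1,5), (2,7), (3,6)}
Size: 3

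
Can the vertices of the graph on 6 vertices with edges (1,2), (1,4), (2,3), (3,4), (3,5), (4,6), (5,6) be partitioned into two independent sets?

Step 1: Attempt 2-coloring using BFS:
  Start at vertex 1, assign color 0
  Color vertex 2 with color 1 (neighbor of 1)
  Color vertex 4 with color 1 (neighbor of 1)
  Color vertex 3 with color 0 (neighbor of 2)
  Color vertex 6 with color 0 (neighbor of 4)
  Color vertex 5 with color 1 (neighbor of 3)

Step 2: 2-coloring succeeded. No conflicts found.
  Set A (color 0): {1, 3, 6}
  Set B (color 1): {2, 4, 5}

The graph is bipartite with partition {1, 3, 6}, {2, 4, 5}.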